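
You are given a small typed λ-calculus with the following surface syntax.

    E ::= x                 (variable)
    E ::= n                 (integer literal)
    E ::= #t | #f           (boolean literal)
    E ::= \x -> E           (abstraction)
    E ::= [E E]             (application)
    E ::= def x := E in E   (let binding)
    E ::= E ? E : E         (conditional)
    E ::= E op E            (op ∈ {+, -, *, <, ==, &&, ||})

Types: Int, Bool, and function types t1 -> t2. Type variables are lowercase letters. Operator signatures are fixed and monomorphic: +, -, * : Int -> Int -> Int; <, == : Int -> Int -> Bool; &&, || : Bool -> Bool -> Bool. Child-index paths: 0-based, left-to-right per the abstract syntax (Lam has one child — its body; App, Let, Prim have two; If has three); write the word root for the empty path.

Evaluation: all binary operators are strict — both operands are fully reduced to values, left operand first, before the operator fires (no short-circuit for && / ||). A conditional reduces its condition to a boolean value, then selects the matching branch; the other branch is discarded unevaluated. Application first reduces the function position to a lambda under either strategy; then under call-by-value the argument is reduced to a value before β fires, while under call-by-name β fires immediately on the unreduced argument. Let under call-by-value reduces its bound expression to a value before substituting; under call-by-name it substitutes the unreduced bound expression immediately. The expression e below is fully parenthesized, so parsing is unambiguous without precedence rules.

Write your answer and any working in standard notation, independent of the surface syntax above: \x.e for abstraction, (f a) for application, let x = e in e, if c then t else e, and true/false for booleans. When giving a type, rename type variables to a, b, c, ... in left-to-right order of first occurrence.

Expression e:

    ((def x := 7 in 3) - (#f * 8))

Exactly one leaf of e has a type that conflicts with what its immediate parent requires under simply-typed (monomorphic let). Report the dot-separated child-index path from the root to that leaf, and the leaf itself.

Trace:
let x : Int
  unify Int ~ Int
  unify Bool ~ Int
  FAIL: mismatch Bool ~ Int

Answer: 1.0 : false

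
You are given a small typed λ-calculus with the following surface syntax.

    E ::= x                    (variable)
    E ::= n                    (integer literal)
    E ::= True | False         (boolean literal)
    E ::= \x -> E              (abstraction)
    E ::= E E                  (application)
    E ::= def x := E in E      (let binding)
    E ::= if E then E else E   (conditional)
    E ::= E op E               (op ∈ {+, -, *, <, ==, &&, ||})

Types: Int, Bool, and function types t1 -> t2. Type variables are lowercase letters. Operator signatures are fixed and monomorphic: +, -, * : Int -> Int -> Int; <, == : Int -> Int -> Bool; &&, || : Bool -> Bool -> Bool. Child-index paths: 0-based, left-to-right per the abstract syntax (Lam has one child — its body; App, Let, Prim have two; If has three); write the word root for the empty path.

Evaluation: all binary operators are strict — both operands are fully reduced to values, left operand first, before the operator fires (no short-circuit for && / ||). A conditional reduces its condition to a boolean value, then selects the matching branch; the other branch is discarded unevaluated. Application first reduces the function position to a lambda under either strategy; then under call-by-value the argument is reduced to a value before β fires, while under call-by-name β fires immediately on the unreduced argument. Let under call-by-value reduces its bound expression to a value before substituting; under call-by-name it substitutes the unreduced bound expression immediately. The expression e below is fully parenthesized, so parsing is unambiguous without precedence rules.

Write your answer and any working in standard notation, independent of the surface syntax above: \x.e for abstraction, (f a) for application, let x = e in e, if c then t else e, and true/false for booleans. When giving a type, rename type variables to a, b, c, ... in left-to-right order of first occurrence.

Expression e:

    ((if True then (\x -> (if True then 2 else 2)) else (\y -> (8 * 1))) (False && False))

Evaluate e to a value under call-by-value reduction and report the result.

Working:
step 0: ((if true then (\x.(if true then 2 else 2)) else (\y.(8 * 1))) (false && false))
step 1: [if@0] ((\x.(if true then 2 else 2)) (false && false))
step 2: [delta@1] ((\x.(if true then 2 else 2)) false)
step 3: [beta@root] (if true then 2 else 2)
step 4: [if@root] 2

Answer: 2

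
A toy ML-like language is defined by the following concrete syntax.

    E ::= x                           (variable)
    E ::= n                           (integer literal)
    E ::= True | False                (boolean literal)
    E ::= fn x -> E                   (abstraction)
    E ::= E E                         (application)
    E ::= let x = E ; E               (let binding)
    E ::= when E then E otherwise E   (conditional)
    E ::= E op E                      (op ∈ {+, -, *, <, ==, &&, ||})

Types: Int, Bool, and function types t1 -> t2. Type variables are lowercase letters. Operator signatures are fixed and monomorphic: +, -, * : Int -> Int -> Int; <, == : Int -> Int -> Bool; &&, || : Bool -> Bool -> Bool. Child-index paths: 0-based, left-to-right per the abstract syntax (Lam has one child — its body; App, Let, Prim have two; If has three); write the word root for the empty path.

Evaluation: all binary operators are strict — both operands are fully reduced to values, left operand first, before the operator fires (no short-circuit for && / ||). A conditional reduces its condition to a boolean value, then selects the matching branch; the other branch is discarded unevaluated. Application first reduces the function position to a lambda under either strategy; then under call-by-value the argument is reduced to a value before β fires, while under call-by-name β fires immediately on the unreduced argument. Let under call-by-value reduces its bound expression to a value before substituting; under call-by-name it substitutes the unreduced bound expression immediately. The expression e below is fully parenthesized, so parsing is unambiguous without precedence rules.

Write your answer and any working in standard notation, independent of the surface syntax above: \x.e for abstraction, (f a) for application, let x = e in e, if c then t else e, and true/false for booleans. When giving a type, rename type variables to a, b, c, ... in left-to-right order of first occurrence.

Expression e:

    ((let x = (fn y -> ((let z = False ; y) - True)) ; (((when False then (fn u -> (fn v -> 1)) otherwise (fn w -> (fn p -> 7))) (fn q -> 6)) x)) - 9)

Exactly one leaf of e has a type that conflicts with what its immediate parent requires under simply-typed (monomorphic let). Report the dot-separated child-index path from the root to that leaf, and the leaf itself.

Answer: 0.0.0.1 : true

Trace:
let z : Bool
y : a
  unify a ~ Int
  unify Bool ~ Int
  FAIL: mismatch Bool ~ Int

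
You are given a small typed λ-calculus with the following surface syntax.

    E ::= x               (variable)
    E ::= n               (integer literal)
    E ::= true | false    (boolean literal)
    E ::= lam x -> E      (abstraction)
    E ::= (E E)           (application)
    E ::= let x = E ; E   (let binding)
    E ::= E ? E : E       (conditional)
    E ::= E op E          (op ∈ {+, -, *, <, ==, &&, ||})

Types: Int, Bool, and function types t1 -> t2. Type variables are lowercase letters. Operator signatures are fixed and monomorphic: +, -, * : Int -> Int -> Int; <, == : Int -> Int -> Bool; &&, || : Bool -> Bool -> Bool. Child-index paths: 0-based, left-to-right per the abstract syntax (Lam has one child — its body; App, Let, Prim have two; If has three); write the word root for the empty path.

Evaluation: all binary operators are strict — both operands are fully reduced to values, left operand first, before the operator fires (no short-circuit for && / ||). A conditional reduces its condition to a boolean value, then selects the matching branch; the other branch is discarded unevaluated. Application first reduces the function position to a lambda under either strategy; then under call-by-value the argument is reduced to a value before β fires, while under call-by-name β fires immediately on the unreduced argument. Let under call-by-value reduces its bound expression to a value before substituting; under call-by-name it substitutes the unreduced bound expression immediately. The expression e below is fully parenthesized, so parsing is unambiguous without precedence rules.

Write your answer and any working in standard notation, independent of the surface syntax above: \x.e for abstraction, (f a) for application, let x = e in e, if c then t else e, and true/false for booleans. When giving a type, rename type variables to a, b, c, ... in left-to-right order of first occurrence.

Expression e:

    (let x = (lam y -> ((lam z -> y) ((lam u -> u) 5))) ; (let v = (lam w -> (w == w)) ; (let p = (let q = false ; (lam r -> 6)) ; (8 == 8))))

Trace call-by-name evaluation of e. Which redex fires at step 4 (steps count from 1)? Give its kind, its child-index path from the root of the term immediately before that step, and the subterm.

Answer: delta at root : (8 == 8)

Derivation:
step 0: (let x = (\y.((\z.y) ((\u.u) 5))) in (let v = (\w.(w == w)) in (let p = (let q = false in (\r.6)) in (8 == 8))))
step 1: [let@root] (let v = (\w.(w == w)) in (let p = (let q = false in (\r.6)) in (8 == 8)))
step 2: [let@root] (let p = (let q = false in (\r.6)) in (8 == 8))
step 3: [let@root] (8 == 8)
step 4: [delta@root] true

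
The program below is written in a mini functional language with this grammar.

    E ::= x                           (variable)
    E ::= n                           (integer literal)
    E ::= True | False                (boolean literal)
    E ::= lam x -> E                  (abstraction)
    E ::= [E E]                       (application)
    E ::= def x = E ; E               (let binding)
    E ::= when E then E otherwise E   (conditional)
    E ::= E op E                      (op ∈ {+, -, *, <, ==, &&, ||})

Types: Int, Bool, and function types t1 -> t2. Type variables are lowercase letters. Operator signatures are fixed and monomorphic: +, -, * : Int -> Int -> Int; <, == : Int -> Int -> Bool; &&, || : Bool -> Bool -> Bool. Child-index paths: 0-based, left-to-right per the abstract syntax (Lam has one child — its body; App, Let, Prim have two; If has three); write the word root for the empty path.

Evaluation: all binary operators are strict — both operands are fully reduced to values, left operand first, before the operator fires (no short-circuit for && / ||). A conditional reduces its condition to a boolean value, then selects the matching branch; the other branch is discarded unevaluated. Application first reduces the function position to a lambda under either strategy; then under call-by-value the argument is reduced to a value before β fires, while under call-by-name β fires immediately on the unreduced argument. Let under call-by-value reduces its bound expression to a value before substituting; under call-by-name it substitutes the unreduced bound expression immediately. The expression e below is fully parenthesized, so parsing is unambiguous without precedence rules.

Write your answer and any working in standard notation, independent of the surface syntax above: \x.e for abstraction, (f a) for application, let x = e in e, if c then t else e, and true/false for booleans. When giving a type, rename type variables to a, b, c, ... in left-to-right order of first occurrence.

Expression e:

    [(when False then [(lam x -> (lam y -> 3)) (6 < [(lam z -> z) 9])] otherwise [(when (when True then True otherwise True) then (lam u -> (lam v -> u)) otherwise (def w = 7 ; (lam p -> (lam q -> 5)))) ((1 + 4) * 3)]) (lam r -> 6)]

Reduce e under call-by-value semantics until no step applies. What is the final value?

Derivation:
step 0: ((if false then ((\x.(\y.3)) (6 < ((\z.z) 9))) else ((if (if true then true else true) then (\u.(\v.u)) else (let w = 7 in (\p.(\q.5)))) ((1 + 4) * 3))) (\r.6))
step 1: [if@0] (((if (if true then true else true) then (\u.(\v.u)) else (let w = 7 in (\p.(\q.5)))) ((1 + 4) * 3)) (\r.6))
step 2: [if@0.0.0] (((if true then (\u.(\v.u)) else (let w = 7 in (\p.(\q.5)))) ((1 + 4) * 3)) (\r.6))
step 3: [if@0.0] (((\u.(\v.u)) ((1 + 4) * 3)) (\r.6))
step 4: [delta@0.1.0] (((\u.(\v.u)) (5 * 3)) (\r.6))
step 5: [delta@0.1] (((\u.(\v.u)) 15) (\r.6))
step 6: [beta@0] ((\v.15) (\r.6))
step 7: [beta@root] 15

Answer: 15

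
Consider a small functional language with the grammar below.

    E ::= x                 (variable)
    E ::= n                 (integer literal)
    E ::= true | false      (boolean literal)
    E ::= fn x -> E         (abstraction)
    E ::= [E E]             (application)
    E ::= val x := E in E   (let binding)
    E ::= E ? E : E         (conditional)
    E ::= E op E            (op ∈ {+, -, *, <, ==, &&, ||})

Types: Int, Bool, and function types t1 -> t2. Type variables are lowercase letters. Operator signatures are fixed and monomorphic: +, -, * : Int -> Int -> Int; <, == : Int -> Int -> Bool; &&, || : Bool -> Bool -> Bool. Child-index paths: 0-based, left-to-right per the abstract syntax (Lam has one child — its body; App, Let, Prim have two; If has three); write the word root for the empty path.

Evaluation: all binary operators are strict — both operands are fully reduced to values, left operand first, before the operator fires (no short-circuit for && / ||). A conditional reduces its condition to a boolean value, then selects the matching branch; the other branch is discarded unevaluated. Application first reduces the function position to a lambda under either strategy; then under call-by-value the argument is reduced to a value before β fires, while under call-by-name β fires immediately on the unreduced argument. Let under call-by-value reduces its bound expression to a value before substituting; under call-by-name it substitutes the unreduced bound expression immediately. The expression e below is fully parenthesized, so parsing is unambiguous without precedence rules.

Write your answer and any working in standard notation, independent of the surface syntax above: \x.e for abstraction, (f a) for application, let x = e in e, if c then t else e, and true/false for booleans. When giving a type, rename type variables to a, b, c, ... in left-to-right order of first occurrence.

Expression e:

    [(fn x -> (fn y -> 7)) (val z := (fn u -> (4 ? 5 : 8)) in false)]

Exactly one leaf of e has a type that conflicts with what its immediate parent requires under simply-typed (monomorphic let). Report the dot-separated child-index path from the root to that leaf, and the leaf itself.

Trace:
\y._ : b -> Int
\x._ : a -> b -> Int
  unify Int ~ Bool
  FAIL: mismatch Int ~ Bool

Answer: 1.0.0.0 : 4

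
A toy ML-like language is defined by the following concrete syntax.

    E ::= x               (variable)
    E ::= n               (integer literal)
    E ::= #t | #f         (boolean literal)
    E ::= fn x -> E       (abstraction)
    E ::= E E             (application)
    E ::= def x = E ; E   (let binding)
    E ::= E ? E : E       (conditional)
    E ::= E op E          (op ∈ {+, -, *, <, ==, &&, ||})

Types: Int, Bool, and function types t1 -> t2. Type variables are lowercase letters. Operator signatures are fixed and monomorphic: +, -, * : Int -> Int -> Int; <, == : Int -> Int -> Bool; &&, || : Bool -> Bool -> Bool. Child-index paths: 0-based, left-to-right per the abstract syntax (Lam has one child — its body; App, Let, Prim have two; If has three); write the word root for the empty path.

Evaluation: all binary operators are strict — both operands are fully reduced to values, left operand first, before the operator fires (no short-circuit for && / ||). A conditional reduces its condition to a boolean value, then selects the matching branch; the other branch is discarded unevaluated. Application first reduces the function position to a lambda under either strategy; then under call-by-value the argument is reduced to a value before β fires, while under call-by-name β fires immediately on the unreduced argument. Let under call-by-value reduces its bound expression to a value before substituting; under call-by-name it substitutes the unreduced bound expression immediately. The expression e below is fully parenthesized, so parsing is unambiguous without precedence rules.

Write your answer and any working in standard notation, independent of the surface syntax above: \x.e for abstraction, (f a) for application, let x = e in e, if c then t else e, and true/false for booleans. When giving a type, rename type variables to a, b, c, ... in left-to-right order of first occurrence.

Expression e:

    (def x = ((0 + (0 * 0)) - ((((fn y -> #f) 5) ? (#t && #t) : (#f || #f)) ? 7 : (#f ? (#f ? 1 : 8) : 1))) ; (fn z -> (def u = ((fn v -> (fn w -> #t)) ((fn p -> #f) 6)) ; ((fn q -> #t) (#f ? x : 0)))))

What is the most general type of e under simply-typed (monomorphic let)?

Answer: a -> Bool

Derivation:
  unify Int ~ Int
  unify Int ~ Int
  unify Int ~ Int
  unify Int ~ Int
  unify Int ~ Int
\y._ : a -> Bool
  unify a -> Bool ~ Int -> b
  unify a ~ Int
  unify Bool ~ b
_ _ : Bool
  unify Bool ~ Bool
  unify Bool ~ Bool
  unify Bool ~ Bool
  unify Bool ~ Bool
  unify Bool ~ Bool
  unify Bool ~ Bool
  unify Bool ~ Bool
  unify Bool ~ Bool
  unify Bool ~ Bool
  unify Int ~ Int
  unify Int ~ Int
  unify Int ~ Int
  unify Int ~ Int
let x : Int
\w._ : e -> Bool
\v._ : d -> e -> Bool
\p._ : f -> Bool
  unify f -> Bool ~ Int -> g
  unify f ~ Int
  unify Bool ~ g
_ _ : Bool
  unify d -> e -> Bool ~ Bool -> h
  unify d ~ Bool
  unify e -> Bool ~ h
_ _ : e -> Bool
let u : e -> Bool
\q._ : i -> Bool
  unify Bool ~ Bool
x : Int
  unify Int ~ Int
  unify i -> Bool ~ Int -> j
  unify i ~ Int
  unify Bool ~ j
_ _ : Bool
\z._ : c -> Bool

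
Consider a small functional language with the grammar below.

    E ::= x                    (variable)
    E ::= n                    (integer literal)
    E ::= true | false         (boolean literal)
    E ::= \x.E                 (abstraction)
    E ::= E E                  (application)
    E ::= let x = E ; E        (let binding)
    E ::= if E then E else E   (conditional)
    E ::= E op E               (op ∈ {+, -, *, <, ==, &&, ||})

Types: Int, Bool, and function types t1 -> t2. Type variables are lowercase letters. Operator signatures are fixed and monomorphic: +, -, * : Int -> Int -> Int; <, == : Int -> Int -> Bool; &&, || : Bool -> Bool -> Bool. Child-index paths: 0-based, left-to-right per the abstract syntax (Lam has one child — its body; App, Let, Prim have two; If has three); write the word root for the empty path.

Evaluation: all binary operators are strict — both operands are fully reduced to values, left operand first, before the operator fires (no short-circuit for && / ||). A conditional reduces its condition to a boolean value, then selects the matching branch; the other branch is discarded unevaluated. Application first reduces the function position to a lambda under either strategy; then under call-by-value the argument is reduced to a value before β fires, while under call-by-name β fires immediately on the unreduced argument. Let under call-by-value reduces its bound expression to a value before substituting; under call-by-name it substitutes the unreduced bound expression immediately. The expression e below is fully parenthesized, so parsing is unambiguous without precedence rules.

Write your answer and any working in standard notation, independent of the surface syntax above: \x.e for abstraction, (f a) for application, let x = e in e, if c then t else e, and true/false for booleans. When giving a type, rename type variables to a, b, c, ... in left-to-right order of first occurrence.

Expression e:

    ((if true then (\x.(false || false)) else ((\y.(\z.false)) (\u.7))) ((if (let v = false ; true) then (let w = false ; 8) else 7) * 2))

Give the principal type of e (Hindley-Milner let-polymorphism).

Working:
  unify Bool ~ Bool
  unify Bool ~ Bool
  unify Bool ~ Bool
\x._ : a -> Bool
\z._ : c -> Bool
\y._ : b -> c -> Bool
\u._ : d -> Int
  unify b -> c -> Bool ~ (d -> Int) -> e
  unify b ~ d -> Int
  unify c -> Bool ~ e
_ _ : c -> Bool
  unify a -> Bool ~ c -> Bool
  unify a ~ c
  unify Bool ~ Bool
let v : Bool
  unify Bool ~ Bool
let w : Bool
  unify Int ~ Int
  unify Int ~ Int
  unify Int ~ Int
  unify c -> Bool ~ Int -> f
  unify c ~ Int
  unify Bool ~ f
_ _ : Bool

Answer: Bool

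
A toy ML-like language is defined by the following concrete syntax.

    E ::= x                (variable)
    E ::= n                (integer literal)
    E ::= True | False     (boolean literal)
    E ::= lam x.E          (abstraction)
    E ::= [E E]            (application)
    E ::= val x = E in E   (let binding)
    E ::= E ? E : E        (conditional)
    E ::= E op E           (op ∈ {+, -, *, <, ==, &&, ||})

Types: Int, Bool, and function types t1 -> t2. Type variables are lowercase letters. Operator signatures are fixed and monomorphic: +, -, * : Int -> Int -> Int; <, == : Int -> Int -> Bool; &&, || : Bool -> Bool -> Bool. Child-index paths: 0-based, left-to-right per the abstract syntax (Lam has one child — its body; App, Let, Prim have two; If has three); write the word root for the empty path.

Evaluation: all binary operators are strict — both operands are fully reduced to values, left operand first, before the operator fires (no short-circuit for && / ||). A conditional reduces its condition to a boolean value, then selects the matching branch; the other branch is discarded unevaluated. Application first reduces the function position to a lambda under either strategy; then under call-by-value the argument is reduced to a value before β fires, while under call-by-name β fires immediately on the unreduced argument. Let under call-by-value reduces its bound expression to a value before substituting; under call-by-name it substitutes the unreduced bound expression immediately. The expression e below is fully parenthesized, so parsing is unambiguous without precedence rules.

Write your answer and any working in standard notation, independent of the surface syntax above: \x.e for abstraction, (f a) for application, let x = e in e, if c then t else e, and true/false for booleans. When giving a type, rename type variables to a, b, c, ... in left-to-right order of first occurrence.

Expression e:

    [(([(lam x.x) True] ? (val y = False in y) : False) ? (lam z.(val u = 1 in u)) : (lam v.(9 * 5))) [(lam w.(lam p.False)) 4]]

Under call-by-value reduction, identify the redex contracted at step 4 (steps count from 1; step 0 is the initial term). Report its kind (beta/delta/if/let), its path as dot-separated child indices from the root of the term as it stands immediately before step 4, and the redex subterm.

Answer: if at 0 : (if false then (\z.(let u = 1 in u)) else (\v.(9 * 5)))

Trace:
step 0: ((if (if ((\x.x) true) then (let y = false in y) else false) then (\z.(let u = 1 in u)) else (\v.(9 * 5))) ((\w.(\p.false)) 4))
step 1: [beta@0.0.0] ((if (if true then (let y = false in y) else false) then (\z.(let u = 1 in u)) else (\v.(9 * 5))) ((\w.(\p.false)) 4))
step 2: [if@0.0] ((if (let y = false in y) then (\z.(let u = 1 in u)) else (\v.(9 * 5))) ((\w.(\p.false)) 4))
step 3: [let@0.0] ((if false then (\z.(let u = 1 in u)) else (\v.(9 * 5))) ((\w.(\p.false)) 4))
step 4: [if@0] ((\v.(9 * 5)) ((\w.(\p.false)) 4))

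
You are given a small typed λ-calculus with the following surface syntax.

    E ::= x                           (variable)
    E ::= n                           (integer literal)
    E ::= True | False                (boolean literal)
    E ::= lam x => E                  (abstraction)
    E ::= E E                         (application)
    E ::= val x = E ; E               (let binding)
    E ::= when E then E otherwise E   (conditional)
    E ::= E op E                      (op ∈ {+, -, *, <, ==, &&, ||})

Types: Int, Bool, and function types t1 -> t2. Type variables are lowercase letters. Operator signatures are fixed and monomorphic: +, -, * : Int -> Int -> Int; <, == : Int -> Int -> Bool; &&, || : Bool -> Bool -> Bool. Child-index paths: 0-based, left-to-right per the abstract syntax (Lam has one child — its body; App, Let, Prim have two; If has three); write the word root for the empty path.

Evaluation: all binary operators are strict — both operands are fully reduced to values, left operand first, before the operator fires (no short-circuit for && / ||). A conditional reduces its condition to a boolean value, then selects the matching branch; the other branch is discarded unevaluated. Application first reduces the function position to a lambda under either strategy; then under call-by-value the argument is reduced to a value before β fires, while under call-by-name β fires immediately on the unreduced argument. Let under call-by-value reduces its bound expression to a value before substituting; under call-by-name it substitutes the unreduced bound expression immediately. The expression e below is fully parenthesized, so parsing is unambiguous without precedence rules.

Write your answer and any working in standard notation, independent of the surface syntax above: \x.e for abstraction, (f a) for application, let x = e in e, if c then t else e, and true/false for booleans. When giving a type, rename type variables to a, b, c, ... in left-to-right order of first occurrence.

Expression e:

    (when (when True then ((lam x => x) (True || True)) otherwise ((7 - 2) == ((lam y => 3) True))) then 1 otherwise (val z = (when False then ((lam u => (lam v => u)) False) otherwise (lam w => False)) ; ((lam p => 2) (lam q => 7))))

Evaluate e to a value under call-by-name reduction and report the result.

Working:
step 0: (if (if true then ((\x.x) (true || true)) else ((7 - 2) == ((\y.3) true))) then 1 else (let z = (if false then ((\u.(\v.u)) false) else (\w.false)) in ((\p.2) (\q.7))))
step 1: [if@0] (if ((\x.x) (true || true)) then 1 else (let z = (if false then ((\u.(\v.u)) false) else (\w.false)) in ((\p.2) (\q.7))))
step 2: [beta@0] (if (true || true) then 1 else (let z = (if false then ((\u.(\v.u)) false) else (\w.false)) in ((\p.2) (\q.7))))
step 3: [delta@0] (if true then 1 else (let z = (if false then ((\u.(\v.u)) false) else (\w.false)) in ((\p.2) (\q.7))))
step 4: [if@root] 1

Answer: 1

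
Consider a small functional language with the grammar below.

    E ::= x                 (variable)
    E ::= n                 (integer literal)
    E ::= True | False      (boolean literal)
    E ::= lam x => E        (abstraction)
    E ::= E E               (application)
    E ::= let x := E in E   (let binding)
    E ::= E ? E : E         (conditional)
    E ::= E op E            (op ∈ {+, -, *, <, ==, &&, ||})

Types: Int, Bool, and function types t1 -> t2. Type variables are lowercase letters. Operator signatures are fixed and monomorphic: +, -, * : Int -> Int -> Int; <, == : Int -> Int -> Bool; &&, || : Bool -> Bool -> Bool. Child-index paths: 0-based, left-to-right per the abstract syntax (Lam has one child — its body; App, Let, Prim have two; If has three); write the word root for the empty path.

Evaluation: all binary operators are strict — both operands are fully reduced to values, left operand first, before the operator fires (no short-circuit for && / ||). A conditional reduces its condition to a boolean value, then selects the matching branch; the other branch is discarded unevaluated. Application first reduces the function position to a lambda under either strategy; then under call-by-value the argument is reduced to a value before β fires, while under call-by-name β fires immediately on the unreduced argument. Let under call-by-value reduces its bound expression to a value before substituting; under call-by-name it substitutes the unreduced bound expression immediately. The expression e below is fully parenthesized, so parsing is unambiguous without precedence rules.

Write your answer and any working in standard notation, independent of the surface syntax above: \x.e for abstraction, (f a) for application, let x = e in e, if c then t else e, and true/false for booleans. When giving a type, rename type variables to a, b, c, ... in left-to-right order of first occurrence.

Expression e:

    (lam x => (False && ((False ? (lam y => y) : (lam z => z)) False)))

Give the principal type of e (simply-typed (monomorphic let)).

Answer: a -> Bool

Derivation:
  unify Bool ~ Bool
  unify Bool ~ Bool
y : b
\y._ : b -> b
z : c
\z._ : c -> c
  unify b -> b ~ c -> c
  unify b ~ c
  unify c ~ c
  unify c -> c ~ Bool -> d
  unify c ~ Bool
  unify Bool ~ d
_ _ : Bool
  unify Bool ~ Bool
\x._ : a -> Bool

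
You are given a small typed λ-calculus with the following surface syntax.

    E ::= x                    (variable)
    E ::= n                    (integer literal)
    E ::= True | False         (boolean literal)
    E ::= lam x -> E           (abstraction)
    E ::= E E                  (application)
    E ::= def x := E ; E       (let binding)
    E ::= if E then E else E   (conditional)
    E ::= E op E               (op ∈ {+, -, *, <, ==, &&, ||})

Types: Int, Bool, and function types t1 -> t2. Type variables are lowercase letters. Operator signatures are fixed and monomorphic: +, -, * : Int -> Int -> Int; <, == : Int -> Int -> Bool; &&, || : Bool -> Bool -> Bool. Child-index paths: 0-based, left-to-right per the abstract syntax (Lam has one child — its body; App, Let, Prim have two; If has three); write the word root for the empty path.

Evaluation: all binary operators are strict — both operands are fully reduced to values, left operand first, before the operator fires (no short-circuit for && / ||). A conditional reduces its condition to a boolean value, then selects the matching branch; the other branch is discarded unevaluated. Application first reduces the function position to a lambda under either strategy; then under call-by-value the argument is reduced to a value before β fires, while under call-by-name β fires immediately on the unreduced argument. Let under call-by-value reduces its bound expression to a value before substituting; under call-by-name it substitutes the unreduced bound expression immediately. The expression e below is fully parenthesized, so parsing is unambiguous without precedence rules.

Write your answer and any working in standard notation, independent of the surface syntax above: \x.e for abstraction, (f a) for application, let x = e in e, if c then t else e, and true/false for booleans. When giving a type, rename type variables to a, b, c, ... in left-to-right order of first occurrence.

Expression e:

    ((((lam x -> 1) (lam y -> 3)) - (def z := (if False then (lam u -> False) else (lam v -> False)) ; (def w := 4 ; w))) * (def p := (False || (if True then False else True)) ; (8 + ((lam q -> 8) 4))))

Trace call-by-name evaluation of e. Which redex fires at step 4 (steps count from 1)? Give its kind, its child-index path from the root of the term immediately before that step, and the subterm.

Derivation:
step 0: ((((\x.1) (\y.3)) - (let z = (if false then (\u.false) else (\v.false)) in (let w = 4 in w))) * (let p = (false || (if true then false else true)) in (8 + ((\q.8) 4))))
step 1: [beta@0.0] ((1 - (let z = (if false then (\u.false) else (\v.false)) in (let w = 4 in w))) * (let p = (false || (if true then false else true)) in (8 + ((\q.8) 4))))
step 2: [let@0.1] ((1 - (let w = 4 in w)) * (let p = (false || (if true then false else true)) in (8 + ((\q.8) 4))))
step 3: [let@0.1] ((1 - 4) * (let p = (false || (if true then false else true)) in (8 + ((\q.8) 4))))
step 4: [delta@0] (-3 * (let p = (false || (if true then false else true)) in (8 + ((\q.8) 4))))

Answer: delta at 0 : (1 - 4)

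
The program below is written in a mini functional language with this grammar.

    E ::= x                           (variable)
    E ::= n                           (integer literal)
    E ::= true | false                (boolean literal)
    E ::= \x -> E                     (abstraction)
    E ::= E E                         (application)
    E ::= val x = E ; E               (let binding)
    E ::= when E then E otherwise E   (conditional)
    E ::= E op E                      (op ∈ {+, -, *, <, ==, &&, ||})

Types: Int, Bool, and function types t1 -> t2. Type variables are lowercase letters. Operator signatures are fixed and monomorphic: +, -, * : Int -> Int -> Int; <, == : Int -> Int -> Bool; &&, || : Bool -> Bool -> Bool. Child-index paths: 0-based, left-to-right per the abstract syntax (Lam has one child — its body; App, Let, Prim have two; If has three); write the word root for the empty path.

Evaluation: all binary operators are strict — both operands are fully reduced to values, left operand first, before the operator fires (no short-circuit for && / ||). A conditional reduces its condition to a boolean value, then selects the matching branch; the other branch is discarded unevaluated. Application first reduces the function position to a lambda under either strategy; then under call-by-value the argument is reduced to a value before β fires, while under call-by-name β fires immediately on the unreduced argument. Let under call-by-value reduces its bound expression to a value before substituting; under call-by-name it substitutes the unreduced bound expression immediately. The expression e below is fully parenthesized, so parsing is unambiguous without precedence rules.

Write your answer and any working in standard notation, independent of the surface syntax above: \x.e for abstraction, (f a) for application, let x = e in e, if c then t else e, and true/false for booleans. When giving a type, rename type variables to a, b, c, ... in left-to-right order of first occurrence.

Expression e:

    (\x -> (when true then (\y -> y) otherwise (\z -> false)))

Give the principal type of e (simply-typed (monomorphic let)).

Trace:
  unify Bool ~ Bool
y : b
\y._ : b -> b
\z._ : c -> Bool
  unify b -> b ~ c -> Bool
  unify b ~ c
  unify c ~ Bool
\x._ : a -> Bool -> Bool

Answer: a -> Bool -> Bool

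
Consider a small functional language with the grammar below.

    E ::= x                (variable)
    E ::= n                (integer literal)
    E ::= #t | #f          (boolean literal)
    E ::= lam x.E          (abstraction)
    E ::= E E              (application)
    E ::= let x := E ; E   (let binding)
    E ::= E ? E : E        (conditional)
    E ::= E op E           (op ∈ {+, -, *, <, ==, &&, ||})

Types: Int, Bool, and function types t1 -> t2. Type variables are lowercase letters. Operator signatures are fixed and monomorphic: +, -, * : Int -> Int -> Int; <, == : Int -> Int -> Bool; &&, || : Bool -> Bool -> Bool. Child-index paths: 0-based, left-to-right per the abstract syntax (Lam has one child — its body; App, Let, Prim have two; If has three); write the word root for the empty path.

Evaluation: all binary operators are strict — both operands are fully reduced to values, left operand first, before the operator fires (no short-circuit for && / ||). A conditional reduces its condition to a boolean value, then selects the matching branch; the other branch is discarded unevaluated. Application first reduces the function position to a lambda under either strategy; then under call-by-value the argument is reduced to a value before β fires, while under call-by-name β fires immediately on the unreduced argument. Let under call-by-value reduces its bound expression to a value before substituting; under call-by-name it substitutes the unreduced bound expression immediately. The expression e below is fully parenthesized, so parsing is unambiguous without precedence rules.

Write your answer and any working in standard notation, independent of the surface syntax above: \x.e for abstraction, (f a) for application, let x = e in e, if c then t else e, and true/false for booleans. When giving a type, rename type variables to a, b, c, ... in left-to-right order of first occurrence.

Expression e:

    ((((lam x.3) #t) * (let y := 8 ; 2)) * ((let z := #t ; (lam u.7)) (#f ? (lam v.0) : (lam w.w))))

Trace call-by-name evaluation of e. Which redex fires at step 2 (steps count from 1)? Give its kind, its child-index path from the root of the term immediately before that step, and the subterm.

Derivation:
step 0: ((((\x.3) true) * (let y = 8 in 2)) * ((let z = true in (\u.7)) (if false then (\v.0) else (\w.w))))
step 1: [beta@0.0] ((3 * (let y = 8 in 2)) * ((let z = true in (\u.7)) (if false then (\v.0) else (\w.w))))
step 2: [let@0.1] ((3 * 2) * ((let z = true in (\u.7)) (if false then (\v.0) else (\w.w))))

Answer: let at 0.1 : (let y = 8 in 2)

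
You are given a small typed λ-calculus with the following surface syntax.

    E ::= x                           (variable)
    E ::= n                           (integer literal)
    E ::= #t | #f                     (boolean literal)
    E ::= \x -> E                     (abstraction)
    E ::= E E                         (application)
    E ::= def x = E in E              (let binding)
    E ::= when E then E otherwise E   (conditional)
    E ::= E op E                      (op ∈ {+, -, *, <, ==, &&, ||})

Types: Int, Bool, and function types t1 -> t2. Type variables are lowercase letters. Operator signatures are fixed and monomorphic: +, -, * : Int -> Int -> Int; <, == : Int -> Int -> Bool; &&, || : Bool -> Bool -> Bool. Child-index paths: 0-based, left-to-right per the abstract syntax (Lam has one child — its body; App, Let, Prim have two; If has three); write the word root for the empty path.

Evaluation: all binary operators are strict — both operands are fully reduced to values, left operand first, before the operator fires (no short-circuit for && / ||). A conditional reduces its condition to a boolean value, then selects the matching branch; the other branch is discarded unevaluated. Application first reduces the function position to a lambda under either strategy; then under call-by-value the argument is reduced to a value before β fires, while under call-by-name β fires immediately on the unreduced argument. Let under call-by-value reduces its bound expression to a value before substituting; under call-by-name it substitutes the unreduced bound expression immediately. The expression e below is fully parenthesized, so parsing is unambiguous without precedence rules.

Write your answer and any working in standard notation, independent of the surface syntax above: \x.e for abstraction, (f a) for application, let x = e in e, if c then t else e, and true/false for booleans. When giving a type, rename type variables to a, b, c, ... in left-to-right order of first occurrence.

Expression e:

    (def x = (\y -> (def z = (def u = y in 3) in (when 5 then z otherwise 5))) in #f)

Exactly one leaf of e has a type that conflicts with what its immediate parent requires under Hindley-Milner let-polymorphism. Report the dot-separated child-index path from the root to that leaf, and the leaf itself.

Answer: 0.0.1.0 : 5

Working:
y : a
let u : a
let z : Int
  unify Int ~ Bool
  FAIL: mismatch Int ~ Bool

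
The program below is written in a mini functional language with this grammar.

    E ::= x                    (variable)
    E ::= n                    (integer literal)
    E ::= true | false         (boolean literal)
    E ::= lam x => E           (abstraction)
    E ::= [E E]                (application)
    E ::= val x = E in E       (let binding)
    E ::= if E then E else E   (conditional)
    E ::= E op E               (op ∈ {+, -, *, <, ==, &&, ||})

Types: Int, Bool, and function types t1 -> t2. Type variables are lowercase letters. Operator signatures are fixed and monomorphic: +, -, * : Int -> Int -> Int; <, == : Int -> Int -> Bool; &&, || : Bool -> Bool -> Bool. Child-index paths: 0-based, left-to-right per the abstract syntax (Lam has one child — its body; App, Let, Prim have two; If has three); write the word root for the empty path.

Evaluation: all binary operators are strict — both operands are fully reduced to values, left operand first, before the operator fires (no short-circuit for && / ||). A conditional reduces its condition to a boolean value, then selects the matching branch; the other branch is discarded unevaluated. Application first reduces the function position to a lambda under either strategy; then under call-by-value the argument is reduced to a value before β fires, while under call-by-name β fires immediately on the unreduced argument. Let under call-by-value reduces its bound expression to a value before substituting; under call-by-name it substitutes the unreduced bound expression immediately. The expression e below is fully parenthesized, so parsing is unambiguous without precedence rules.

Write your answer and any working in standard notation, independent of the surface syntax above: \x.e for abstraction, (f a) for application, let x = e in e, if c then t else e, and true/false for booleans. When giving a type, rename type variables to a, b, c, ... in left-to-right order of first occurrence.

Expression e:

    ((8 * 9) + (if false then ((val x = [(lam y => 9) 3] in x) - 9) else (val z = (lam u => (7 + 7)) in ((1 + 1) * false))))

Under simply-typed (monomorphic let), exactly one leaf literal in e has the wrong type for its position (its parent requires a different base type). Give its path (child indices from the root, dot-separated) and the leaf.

Derivation:
  unify Int ~ Int
  unify Int ~ Int
  unify Int ~ Int
  unify Bool ~ Bool
\y._ : a -> Int
  unify a -> Int ~ Int -> b
  unify a ~ Int
  unify Int ~ b
_ _ : Int
let x : Int
x : Int
  unify Int ~ Int
  unify Int ~ Int
  unify Int ~ Int
  unify Int ~ Int
\u._ : c -> Int
let z : c -> Int
  unify Int ~ Int
  unify Int ~ Int
  unify Int ~ Int
  unify Bool ~ Int
  FAIL: mismatch Bool ~ Int

Answer: 1.2.1.1 : false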